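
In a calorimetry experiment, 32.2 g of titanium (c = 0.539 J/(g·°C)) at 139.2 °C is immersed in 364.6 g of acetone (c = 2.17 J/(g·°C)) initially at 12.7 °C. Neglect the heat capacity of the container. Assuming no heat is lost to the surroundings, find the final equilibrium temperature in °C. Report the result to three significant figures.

Heat lost by titanium = heat gained by acetone.
(32.2)(0.539)(139.2 − T) = (364.6)(2.17)(T − 12.7)
17.3558 (139.2 − T) = 791.182 (T − 12.7)
2415.9 − 17.3558 T = 791.182 T − 10048
12463.9 = 808.5378 T
T = 15.42 °C

T_f = 15.4 °C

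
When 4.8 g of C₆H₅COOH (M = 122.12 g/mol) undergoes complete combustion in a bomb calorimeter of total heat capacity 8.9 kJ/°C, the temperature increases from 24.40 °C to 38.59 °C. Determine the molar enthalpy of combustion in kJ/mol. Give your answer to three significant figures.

ΔT = 38.59 − 24.40 = 14.19 °C
q_cal = C_cal × ΔT = 8.9 × 14.19 = 126.291 kJ
n = 4.8 / 122.12 = 0.03931 mol
q_rxn = −q_cal = -126.291 kJ
ΔH = -126.291 / 0.03931 = -3213 kJ/mol

ΔH = -3210 kJ/mol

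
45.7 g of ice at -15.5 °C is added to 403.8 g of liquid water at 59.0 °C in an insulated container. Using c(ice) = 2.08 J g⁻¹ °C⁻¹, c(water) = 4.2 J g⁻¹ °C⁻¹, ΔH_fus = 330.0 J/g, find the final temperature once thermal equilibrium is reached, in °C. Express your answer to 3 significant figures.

Heat to bring ice to 0 °C and melt it: q₁ = 45.7×2.08×15.5 + 45.7×330.0 = 16554 J
Heat the water can supply cooling to 0 °C: 403.8×4.2×59.0 = 100062 J > q₁, so all ice melts.
Energy balance: 403.8×4.2×(59.0 − T) = 16554 + 45.7×4.2×(T − 0)
1695.96(59.0 − T) = 16554 + 191.94 T
100062 − 16554 = 1887.90 T
T = 83508 / 1887.90 = 44.23 °C

T_f = 44.2 °C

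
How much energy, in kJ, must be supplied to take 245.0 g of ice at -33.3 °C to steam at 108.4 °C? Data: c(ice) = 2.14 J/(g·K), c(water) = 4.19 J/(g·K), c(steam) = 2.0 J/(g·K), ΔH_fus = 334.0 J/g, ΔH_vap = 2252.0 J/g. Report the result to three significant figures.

q1 (heat ice -33.3→0.0 °C): 245.0 × 2.14 × 33.3 = 17459 J
q2 (melt at 0 °C): 245.0 × 334.0 = 81830 J
q3 (heat water 0.0→100.0 °C): 245.0 × 4.19 × 100.0 = 102655 J
q4 (vaporize at 100 °C): 245.0 × 2252.0 = 551740 J
q5 (heat steam 100.0→108.4 °C): 245.0 × 2.0 × 8.4 = 4116 J
Total: 17459 + 81830 + 102655 + 551740 + 4116 = 757800 J = 758 kJ

q = 758 kJ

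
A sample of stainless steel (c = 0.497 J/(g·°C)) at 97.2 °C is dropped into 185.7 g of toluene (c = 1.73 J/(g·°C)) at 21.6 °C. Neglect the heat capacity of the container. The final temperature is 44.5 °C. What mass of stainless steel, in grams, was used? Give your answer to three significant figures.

q_gained = (185.7 × 1.73) × (44.5 − 21.6) = 7357 J
q_lost = m × 0.497 × (97.2 − 44.5) = 26.1919 m
m = 7357 / 26.1919 = 281 g

m = 281 g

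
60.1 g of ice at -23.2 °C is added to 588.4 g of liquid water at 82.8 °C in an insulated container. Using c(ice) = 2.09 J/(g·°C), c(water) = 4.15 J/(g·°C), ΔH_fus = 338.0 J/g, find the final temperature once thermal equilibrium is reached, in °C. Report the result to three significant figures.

T_f = 66.5 °C

Heat to bring ice to 0 °C and melt it: q₁ = 60.1×2.09×23.2 + 60.1×338.0 = 23228 J
Heat the water can supply cooling to 0 °C: 588.4×4.15×82.8 = 202186 J > q₁, so all ice melts.
Energy balance: 588.4×4.15×(82.8 − T) = 23228 + 60.1×4.15×(T − 0)
2441.86(82.8 − T) = 23228 + 249.415 T
202186 − 23228 = 2691.275 T
T = 178958 / 2691.275 = 66.50 °C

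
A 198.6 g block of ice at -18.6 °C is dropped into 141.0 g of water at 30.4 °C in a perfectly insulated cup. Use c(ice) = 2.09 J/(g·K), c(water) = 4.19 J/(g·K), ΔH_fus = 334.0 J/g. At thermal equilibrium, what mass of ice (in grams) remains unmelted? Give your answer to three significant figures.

Heat to warm all ice to 0 °C: 198.6×2.09×18.6 = 7720.4 J
Heat released by water cooling to 0 °C: 141.0×4.19×30.4 = 17960 J
17960 J < 7720.4 + 198.6×334.0 = 74052.8 J, so not all ice melts; final T = 0 °C.
Heat left for melting: 17960 − 7720.4 = 10239.6 J
Mass melted = 10239.6 / 334.0 = 30.66 g
Ice remaining = 198.6 − 30.66 = 167.94 g

m_ice remaining = 168 g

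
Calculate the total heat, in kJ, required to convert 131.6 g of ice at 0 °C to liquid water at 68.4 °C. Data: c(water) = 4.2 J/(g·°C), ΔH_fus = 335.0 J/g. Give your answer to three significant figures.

q = 81.9 kJ

q1 (melt at 0 °C): 131.6 × 335.0 = 44086 J
q2 (heat water 0.0→68.4 °C): 131.6 × 4.2 × 68.4 = 37806 J
Total: 44086 + 37806 = 81892 J = 81.9 kJ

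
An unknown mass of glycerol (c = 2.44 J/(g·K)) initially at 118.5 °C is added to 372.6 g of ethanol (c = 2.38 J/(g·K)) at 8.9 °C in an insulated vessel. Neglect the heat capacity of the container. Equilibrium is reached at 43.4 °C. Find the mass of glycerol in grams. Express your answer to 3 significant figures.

m = 167 g

q_gained = (372.6 × 2.38) × (43.4 − 8.9) = 30590 J
q_lost = m × 2.44 × (118.5 − 43.4) = 183.244 m
m = 30590 / 183.244 = 167 g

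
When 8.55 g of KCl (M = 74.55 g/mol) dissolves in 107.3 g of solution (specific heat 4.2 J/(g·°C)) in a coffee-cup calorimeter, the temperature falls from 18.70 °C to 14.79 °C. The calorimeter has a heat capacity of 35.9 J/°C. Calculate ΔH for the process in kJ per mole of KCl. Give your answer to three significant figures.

ΔH = 16.6 kJ/mol

|ΔT| = |14.79 − 18.70| = 3.91 °C
|q_surr| = (107.3 × 4.2 + 35.9) × 3.91 = 486.56 × 3.91 = 1902 J
n(KCl) = 8.55 / 74.55 = 0.1147 mol
Temperature fell, so q_rxn = +|q_surr| = 1.902 kJ
ΔH = q_rxn / n = 16.58 kJ/mol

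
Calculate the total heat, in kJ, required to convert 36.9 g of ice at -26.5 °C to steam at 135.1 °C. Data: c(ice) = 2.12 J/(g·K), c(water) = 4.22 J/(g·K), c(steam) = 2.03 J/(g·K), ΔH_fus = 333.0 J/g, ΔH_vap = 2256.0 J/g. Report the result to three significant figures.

q = 116 kJ

q1 (heat ice -26.5→0.0 °C): 36.9 × 2.12 × 26.5 = 2073 J
q2 (melt at 0 °C): 36.9 × 333.0 = 12288 J
q3 (heat water 0.0→100.0 °C): 36.9 × 4.22 × 100.0 = 15572 J
q4 (vaporize at 100 °C): 36.9 × 2256.0 = 83246 J
q5 (heat steam 100.0→135.1 °C): 36.9 × 2.03 × 35.1 = 2629 J
Total: 2073 + 12288 + 15572 + 83246 + 2629 = 115808 J = 116 kJ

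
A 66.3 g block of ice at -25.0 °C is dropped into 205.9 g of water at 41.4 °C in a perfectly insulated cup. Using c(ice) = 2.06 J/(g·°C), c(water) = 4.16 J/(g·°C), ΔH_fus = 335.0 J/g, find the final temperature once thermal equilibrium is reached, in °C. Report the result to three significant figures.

Heat to bring ice to 0 °C and melt it: q₁ = 66.3×2.06×25.0 + 66.3×335.0 = 25625 J
Heat the water can supply cooling to 0 °C: 205.9×4.16×41.4 = 35460.9 J > q₁, so all ice melts.
Energy balance: 205.9×4.16×(41.4 − T) = 25625 + 66.3×4.16×(T − 0)
856.544(41.4 − T) = 25625 + 275.808 T
35460.9 − 25625 = 1132.352 T
T = 9835.9 / 1132.352 = 8.686 °C

T_f = 8.69 °C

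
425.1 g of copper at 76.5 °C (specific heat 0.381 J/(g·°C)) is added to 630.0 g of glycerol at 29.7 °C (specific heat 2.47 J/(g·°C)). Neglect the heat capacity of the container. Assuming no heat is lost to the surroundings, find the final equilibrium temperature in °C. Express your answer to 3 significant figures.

T_f = 34.1 °C

Heat lost by copper = heat gained by glycerol.
(425.1)(0.381)(76.5 − T) = (630.0)(2.47)(T − 29.7)
161.9631 (76.5 − T) = 1556.1 (T − 29.7)
12390 − 161.9631 T = 1556.1 T − 46216
58606 = 1718.0631 T
T = 34.11 °C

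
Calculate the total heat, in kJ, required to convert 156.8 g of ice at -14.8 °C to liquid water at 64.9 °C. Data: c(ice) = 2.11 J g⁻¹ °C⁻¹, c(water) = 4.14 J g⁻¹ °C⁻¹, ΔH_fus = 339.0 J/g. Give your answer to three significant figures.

q = 100 kJ

q1 (heat ice -14.8→0.0 °C): 156.8 × 2.11 × 14.8 = 4897 J
q2 (melt at 0 °C): 156.8 × 339.0 = 53155 J
q3 (heat water 0.0→64.9 °C): 156.8 × 4.14 × 64.9 = 42130 J
Total: 4897 + 53155 + 42130 = 100182 J = 100 kJ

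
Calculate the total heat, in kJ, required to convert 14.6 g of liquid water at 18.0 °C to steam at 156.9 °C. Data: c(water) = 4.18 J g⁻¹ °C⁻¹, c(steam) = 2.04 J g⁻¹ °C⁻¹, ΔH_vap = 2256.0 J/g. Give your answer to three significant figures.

q1 (heat water 18.0→100.0 °C): 14.6 × 4.18 × 82.0 = 5004 J
q2 (vaporize at 100 °C): 14.6 × 2256.0 = 32938 J
q3 (heat steam 100.0→156.9 °C): 14.6 × 2.04 × 56.9 = 1695 J
Total: 5004 + 32938 + 1695 = 39637 J = 39.6 kJ

q = 39.6 kJ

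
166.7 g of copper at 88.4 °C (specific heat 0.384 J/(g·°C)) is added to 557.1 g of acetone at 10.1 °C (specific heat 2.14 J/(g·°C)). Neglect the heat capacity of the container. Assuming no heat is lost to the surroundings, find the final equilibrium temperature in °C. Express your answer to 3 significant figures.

Heat lost by copper = heat gained by acetone.
(166.7)(0.384)(88.4 − T) = (557.1)(2.14)(T − 10.1)
64.0128 (88.4 − T) = 1192.194 (T − 10.1)
5658.7 − 64.0128 T = 1192.194 T − 12041
17699.7 = 1256.2068 T
T = 14.09 °C

T_f = 14.1 °C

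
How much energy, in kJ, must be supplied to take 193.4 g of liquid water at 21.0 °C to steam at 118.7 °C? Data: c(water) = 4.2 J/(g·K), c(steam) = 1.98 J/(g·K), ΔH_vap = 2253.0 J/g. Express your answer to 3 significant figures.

q = 507 kJ

q1 (heat water 21.0→100.0 °C): 193.4 × 4.2 × 79.0 = 64170 J
q2 (vaporize at 100 °C): 193.4 × 2253.0 = 435730 J
q3 (heat steam 100.0→118.7 °C): 193.4 × 1.98 × 18.7 = 7161 J
Total: 64170 + 435730 + 7161 = 507061 J = 507 kJ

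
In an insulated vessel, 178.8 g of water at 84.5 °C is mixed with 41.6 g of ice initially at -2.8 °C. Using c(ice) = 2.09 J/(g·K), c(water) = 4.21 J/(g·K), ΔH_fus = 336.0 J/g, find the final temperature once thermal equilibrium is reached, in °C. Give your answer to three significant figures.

Heat to bring ice to 0 °C and melt it: q₁ = 41.6×2.09×2.8 + 41.6×336.0 = 14221 J
Heat the water can supply cooling to 0 °C: 178.8×4.21×84.5 = 63607.2 J > q₁, so all ice melts.
Energy balance: 178.8×4.21×(84.5 − T) = 14221 + 41.6×4.21×(T − 0)
752.748(84.5 − T) = 14221 + 175.136 T
63607.2 − 14221 = 927.884 T
T = 49386.2 / 927.884 = 53.22 °C

T_f = 53.2 °C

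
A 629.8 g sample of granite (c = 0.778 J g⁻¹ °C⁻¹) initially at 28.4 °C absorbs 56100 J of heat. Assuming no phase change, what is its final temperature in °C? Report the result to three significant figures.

T_f = 143 °C

ΔT = q / (m c) = 56100 / (629.8 × 0.778) = 114.5 °C
T_f = 28.4 + 114.5 = 142.9 °C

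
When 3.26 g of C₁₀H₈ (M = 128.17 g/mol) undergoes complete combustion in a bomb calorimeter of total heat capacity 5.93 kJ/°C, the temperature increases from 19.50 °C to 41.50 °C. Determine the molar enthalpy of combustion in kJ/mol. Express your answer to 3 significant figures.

ΔH = -5130 kJ/mol

ΔT = 41.50 − 19.50 = 22.00 °C
q_cal = C_cal × ΔT = 5.93 × 22.00 = 130.46 kJ
n = 3.26 / 128.17 = 0.02543 mol
q_rxn = −q_cal = -130.46 kJ
ΔH = -130.46 / 0.02543 = -5130 kJ/mol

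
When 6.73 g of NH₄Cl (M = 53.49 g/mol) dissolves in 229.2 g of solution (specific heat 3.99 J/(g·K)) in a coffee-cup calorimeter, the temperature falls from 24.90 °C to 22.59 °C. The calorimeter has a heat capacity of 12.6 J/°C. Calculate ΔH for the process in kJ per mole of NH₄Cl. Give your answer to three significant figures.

|ΔT| = |22.59 − 24.90| = 2.31 °C
|q_surr| = (229.2 × 3.99 + 12.6) × 2.31 = 927.108 × 2.31 = 2142 J
n(NH₄Cl) = 6.73 / 53.49 = 0.1258 mol
Temperature fell, so q_rxn = +|q_surr| = 2.142 kJ
ΔH = q_rxn / n = 17.03 kJ/mol

ΔH = 17.0 kJ/mol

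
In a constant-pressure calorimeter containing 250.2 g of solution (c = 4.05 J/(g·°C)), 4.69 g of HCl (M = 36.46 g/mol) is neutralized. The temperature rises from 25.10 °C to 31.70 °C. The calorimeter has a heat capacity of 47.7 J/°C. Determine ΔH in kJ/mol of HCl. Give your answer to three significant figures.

|ΔT| = |31.70 − 25.10| = 6.60 °C
|q_surr| = (250.2 × 4.05 + 47.7) × 6.60 = 1061.01 × 6.60 = 7002.7 J
n(HCl) = 4.69 / 36.46 = 0.12863 mol
Temperature rose, so q_rxn = −|q_surr| = -7.0027 kJ
ΔH = q_rxn / n = -54.44 kJ/mol

ΔH = -54.4 kJ/mol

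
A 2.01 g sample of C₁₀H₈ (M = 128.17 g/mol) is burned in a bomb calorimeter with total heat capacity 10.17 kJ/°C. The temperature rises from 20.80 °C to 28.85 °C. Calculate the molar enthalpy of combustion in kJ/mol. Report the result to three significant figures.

ΔH = -5220 kJ/mol

ΔT = 28.85 − 20.80 = 8.05 °C
q_cal = C_cal × ΔT = 10.17 × 8.05 = 81.8685 kJ
n = 2.01 / 128.17 = 0.01568 mol
q_rxn = −q_cal = -81.8685 kJ
ΔH = -81.8685 / 0.01568 = -5221 kJ/mol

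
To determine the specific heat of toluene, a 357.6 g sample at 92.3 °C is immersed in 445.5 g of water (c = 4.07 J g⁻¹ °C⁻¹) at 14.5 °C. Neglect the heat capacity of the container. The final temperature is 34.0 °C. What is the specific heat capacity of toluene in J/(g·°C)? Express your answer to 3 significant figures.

c = 1.70 J/(g·°C)

q_gained = (445.5 × 4.07) × (34.0 − 14.5) = 35360 J
q_lost = 357.6 × c × (92.3 − 34.0) = 20848.08 c
Set equal: c = 35360 / 20848.08 = 1.70 J/(g·°C)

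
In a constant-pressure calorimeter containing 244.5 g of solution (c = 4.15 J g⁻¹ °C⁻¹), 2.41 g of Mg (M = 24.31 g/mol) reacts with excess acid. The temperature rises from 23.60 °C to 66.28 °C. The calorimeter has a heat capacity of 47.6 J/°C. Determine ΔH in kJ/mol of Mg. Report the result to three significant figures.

ΔH = -457 kJ/mol

|ΔT| = |66.28 − 23.60| = 42.68 °C
|q_surr| = (244.5 × 4.15 + 47.6) × 42.68 = 1062.275 × 42.68 = 45340 J
n(Mg) = 2.41 / 24.31 = 0.09914 mol
Temperature rose, so q_rxn = −|q_surr| = -45.34 kJ
ΔH = q_rxn / n = -457.3 kJ/mol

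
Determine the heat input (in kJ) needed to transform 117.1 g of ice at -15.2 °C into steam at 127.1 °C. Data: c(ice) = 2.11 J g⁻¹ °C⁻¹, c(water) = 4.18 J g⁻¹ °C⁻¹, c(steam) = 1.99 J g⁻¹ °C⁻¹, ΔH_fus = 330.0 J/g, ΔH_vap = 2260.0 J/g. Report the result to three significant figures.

q = 362 kJ

q1 (heat ice -15.2→0.0 °C): 117.1 × 2.11 × 15.2 = 3756 J
q2 (melt at 0 °C): 117.1 × 330.0 = 38643 J
q3 (heat water 0.0→100.0 °C): 117.1 × 4.18 × 100.0 = 48948 J
q4 (vaporize at 100 °C): 117.1 × 2260.0 = 264646 J
q5 (heat steam 100.0→127.1 °C): 117.1 × 1.99 × 27.1 = 6315 J
Total: 3756 + 38643 + 48948 + 264646 + 6315 = 362308 J = 362 kJ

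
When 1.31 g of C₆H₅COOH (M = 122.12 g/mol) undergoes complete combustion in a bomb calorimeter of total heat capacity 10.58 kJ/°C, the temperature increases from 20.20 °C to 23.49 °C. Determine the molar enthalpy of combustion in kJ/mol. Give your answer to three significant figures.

ΔH = -3240 kJ/mol

ΔT = 23.49 − 20.20 = 3.29 °C
q_cal = C_cal × ΔT = 10.58 × 3.29 = 34.8082 kJ
n = 1.31 / 122.12 = 0.01073 mol
q_rxn = −q_cal = -34.8082 kJ
ΔH = -34.8082 / 0.01073 = -3244 kJ/mol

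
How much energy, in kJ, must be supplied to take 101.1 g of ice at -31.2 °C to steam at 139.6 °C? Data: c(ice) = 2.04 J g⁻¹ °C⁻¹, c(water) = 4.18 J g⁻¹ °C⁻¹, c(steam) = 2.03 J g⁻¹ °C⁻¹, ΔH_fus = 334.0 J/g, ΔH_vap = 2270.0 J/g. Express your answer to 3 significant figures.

q = 320 kJ

q1 (heat ice -31.2→0.0 °C): 101.1 × 2.04 × 31.2 = 6435 J
q2 (melt at 0 °C): 101.1 × 334.0 = 33767 J
q3 (heat water 0.0→100.0 °C): 101.1 × 4.18 × 100.0 = 42260 J
q4 (vaporize at 100 °C): 101.1 × 2270.0 = 229497 J
q5 (heat steam 100.0→139.6 °C): 101.1 × 2.03 × 39.6 = 8127 J
Total: 6435 + 33767 + 42260 + 229497 + 8127 = 320086 J = 320 kJ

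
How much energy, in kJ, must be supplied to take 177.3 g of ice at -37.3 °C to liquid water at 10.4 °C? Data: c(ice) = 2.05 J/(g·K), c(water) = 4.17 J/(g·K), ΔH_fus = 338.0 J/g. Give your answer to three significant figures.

q1 (heat ice -37.3→0.0 °C): 177.3 × 2.05 × 37.3 = 13557 J
q2 (melt at 0 °C): 177.3 × 338.0 = 59927 J
q3 (heat water 0.0→10.4 °C): 177.3 × 4.17 × 10.4 = 7689 J
Total: 13557 + 59927 + 7689 = 81173 J = 81.2 kJ

q = 81.2 kJ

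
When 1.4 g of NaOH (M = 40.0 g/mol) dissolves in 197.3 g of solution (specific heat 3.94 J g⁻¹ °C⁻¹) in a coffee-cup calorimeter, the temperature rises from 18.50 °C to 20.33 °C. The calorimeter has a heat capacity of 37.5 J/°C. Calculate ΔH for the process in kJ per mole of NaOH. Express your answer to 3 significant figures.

ΔH = -42.6 kJ/mol

|ΔT| = |20.33 − 18.50| = 1.83 °C
|q_surr| = (197.3 × 3.94 + 37.5) × 1.83 = 814.862 × 1.83 = 1491 J
n(NaOH) = 1.4 / 40.0 = 0.03500 mol
Temperature rose, so q_rxn = −|q_surr| = -1.491 kJ
ΔH = q_rxn / n = -42.60 kJ/mol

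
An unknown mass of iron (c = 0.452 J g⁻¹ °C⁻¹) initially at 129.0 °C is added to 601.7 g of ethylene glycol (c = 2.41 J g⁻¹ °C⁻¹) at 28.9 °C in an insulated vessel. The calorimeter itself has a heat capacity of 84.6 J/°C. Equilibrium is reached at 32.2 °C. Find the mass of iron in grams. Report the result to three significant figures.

q_gained = (601.7 × 2.41 + 84.6) × (32.2 − 28.9) = 5065 J
q_lost = m × 0.452 × (129.0 − 32.2) = 43.7536 m
m = 5065 / 43.7536 = 116 g

m = 116 g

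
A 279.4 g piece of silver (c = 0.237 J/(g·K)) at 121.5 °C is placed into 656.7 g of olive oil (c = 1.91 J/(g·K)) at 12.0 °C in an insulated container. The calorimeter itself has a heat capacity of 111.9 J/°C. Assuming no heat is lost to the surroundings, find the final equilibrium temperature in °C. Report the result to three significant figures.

Heat lost by silver = heat gained by olive oil + calorimeter.
(279.4)(0.237)(121.5 − T) = [(656.7)(1.91) + 111.9](T − 12.0)
66.2178 (121.5 − T) = 1366.197 (T − 12.0)
8045.5 − 66.2178 T = 1366.197 T − 16394
24439.5 = 1432.4148 T
T = 17.06 °C

T_f = 17.1 °C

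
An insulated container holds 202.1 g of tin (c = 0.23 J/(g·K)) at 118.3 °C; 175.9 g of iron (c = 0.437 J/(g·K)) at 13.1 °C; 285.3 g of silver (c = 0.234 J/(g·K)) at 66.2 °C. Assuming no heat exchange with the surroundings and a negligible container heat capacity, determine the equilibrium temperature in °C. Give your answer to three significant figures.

Σ mᵢcᵢ(T − Tᵢ) = 0  ⇒  T = Σ mᵢcᵢTᵢ / Σ mᵢcᵢ
Σ mᵢcᵢ = 202.1×0.23 + 175.9×0.437 + 285.3×0.234 = 190.1115
Σ mᵢcᵢTᵢ = 46.483×118.3 + 76.8683×13.1 + 66.7602×66.2 = 10925
T = 10925 / 190.1115 = 57.47 °C

T_f = 57.5 °C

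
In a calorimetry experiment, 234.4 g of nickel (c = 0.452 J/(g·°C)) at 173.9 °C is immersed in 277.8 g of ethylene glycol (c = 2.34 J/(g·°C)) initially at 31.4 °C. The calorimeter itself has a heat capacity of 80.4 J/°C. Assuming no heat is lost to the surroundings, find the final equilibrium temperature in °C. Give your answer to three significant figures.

T_f = 49.5 °C

Heat lost by nickel = heat gained by ethylene glycol + calorimeter.
(234.4)(0.452)(173.9 − T) = [(277.8)(2.34) + 80.4](T − 31.4)
105.9488 (173.9 − T) = 730.452 (T − 31.4)
18424.5 − 105.9488 T = 730.452 T − 22936.2
41360.7 = 836.4008 T
T = 49.45 °C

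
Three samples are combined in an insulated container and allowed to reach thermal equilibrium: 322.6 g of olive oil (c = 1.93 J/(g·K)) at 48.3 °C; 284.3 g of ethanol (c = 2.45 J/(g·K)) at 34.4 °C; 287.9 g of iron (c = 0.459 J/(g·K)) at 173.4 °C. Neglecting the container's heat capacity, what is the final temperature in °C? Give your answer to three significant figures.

T_f = 53.0 °C

Σ mᵢcᵢ(T − Tᵢ) = 0  ⇒  T = Σ mᵢcᵢTᵢ / Σ mᵢcᵢ
Σ mᵢcᵢ = 322.6×1.93 + 284.3×2.45 + 287.9×0.459 = 1451.2991
Σ mᵢcᵢTᵢ = 622.618×48.3 + 696.535×34.4 + 132.1461×173.4 = 76947
T = 76947 / 1451.2991 = 53.02 °C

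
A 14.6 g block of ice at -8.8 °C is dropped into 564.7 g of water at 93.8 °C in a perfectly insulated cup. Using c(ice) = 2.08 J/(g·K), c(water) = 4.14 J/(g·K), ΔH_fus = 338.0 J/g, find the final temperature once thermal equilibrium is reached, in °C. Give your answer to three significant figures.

Heat to bring ice to 0 °C and melt it: q₁ = 14.6×2.08×8.8 + 14.6×338.0 = 5202.0 J
Heat the water can supply cooling to 0 °C: 564.7×4.14×93.8 = 219291 J > q₁, so all ice melts.
Energy balance: 564.7×4.14×(93.8 − T) = 5202.0 + 14.6×4.14×(T − 0)
2337.858(93.8 − T) = 5202.0 + 60.444 T
219291 − 5202.0 = 2398.302 T
T = 214089.0 / 2398.302 = 89.27 °C

T_f = 89.3 °C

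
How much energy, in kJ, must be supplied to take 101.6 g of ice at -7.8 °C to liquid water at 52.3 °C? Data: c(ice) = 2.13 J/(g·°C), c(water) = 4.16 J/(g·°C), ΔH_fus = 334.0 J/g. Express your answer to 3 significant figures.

q1 (heat ice -7.8→0.0 °C): 101.6 × 2.13 × 7.8 = 1688 J
q2 (melt at 0 °C): 101.6 × 334.0 = 33934 J
q3 (heat water 0.0→52.3 °C): 101.6 × 4.16 × 52.3 = 22105 J
Total: 1688 + 33934 + 22105 = 57727 J = 57.7 kJ

q = 57.7 kJ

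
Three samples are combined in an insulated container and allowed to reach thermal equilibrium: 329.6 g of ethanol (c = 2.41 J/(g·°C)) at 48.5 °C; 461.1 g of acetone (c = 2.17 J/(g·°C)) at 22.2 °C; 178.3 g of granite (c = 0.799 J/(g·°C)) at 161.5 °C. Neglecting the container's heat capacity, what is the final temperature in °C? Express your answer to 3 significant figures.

Σ mᵢcᵢ(T − Tᵢ) = 0  ⇒  T = Σ mᵢcᵢTᵢ / Σ mᵢcᵢ
Σ mᵢcᵢ = 329.6×2.41 + 461.1×2.17 + 178.3×0.799 = 1937.3847
Σ mᵢcᵢTᵢ = 794.336×48.5 + 1000.587×22.2 + 142.4617×161.5 = 83746
T = 83746 / 1937.3847 = 43.23 °C

T_f = 43.2 °C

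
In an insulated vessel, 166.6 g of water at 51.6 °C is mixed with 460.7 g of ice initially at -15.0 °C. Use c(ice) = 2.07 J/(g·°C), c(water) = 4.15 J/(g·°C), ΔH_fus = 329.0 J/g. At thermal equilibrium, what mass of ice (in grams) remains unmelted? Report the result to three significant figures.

Heat to warm all ice to 0 °C: 460.7×2.07×15.0 = 14305 J
Heat released by water cooling to 0 °C: 166.6×4.15×51.6 = 35676 J
35676 J < 14305 + 460.7×329.0 = 165875.3 J, so not all ice melts; final T = 0 °C.
Heat left for melting: 35676 − 14305 = 21371 J
Mass melted = 21371 / 329.0 = 64.96 g
Ice remaining = 460.7 − 64.96 = 395.74 g

m_ice remaining = 396 g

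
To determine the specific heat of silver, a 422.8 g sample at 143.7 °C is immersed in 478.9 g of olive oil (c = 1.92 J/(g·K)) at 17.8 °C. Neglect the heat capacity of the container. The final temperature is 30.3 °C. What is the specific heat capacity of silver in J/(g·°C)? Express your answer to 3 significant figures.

q_gained = (478.9 × 1.92) × (30.3 − 17.8) = 11490 J
q_lost = 422.8 × c × (143.7 − 30.3) = 47945.52 c
Set equal: c = 11490 / 47945.52 = 0.240 J/(g·°C)

c = 0.240 J/(g·°C)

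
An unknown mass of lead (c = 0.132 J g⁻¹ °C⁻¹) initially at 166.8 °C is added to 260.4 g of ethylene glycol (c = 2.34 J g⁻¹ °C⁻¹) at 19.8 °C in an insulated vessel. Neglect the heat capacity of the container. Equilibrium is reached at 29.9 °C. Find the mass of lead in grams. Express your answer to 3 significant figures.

m = 341 g

q_gained = (260.4 × 2.34) × (29.9 − 19.8) = 6154 J
q_lost = m × 0.132 × (166.8 − 29.9) = 18.0708 m
m = 6154 / 18.0708 = 341 g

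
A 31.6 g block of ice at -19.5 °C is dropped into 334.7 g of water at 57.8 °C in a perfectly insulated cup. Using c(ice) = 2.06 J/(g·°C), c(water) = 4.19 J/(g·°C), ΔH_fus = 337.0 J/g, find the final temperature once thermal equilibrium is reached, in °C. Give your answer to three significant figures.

Heat to bring ice to 0 °C and melt it: q₁ = 31.6×2.06×19.5 + 31.6×337.0 = 11919 J
Heat the water can supply cooling to 0 °C: 334.7×4.19×57.8 = 81058.3 J > q₁, so all ice melts.
Energy balance: 334.7×4.19×(57.8 − T) = 11919 + 31.6×4.19×(T − 0)
1402.393(57.8 − T) = 11919 + 132.404 T
81058.3 − 11919 = 1534.797 T
T = 69139.3 / 1534.797 = 45.048 °C

T_f = 45.0 °C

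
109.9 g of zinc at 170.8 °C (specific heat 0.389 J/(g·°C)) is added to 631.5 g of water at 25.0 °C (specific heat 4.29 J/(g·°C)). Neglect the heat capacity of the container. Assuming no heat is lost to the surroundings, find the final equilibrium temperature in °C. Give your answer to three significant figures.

Heat lost by zinc = heat gained by water.
(109.9)(0.389)(170.8 − T) = (631.5)(4.29)(T − 25.0)
42.7511 (170.8 − T) = 2709.135 (T − 25.0)
7301.9 − 42.7511 T = 2709.135 T − 67728
75029.9 = 2751.8861 T
T = 27.26 °C

T_f = 27.3 °C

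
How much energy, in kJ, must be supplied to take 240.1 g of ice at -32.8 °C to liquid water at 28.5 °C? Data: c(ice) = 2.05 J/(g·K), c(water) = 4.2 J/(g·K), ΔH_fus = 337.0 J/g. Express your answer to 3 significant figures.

q1 (heat ice -32.8→0.0 °C): 240.1 × 2.05 × 32.8 = 16144 J
q2 (melt at 0 °C): 240.1 × 337.0 = 80914 J
q3 (heat water 0.0→28.5 °C): 240.1 × 4.2 × 28.5 = 28740 J
Total: 16144 + 80914 + 28740 = 125798 J = 126 kJ

q = 126 kJ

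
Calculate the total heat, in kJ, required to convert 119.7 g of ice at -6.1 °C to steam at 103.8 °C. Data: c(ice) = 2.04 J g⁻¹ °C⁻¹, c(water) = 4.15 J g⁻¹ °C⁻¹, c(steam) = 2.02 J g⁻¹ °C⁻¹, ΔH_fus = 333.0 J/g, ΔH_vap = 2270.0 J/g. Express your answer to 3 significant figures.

q = 364 kJ

q1 (heat ice -6.1→0.0 °C): 119.7 × 2.04 × 6.1 = 1490 J
q2 (melt at 0 °C): 119.7 × 333.0 = 39860 J
q3 (heat water 0.0→100.0 °C): 119.7 × 4.15 × 100.0 = 49676 J
q4 (vaporize at 100 °C): 119.7 × 2270.0 = 271719 J
q5 (heat steam 100.0→103.8 °C): 119.7 × 2.02 × 3.8 = 919 J
Total: 1490 + 39860 + 49676 + 271719 + 919 = 363664 J = 364 kJ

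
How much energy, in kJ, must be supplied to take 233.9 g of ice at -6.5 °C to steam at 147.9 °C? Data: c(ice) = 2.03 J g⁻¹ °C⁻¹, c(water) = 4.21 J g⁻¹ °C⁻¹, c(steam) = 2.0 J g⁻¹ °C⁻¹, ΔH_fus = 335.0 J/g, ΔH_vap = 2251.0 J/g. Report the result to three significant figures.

q1 (heat ice -6.5→0.0 °C): 233.9 × 2.03 × 6.5 = 3086 J
q2 (melt at 0 °C): 233.9 × 335.0 = 78357 J
q3 (heat water 0.0→100.0 °C): 233.9 × 4.21 × 100.0 = 98472 J
q4 (vaporize at 100 °C): 233.9 × 2251.0 = 526509 J
q5 (heat steam 100.0→147.9 °C): 233.9 × 2.0 × 47.9 = 22408 J
Total: 3086 + 78357 + 98472 + 526509 + 22408 = 728832 J = 729 kJ

q = 729 kJ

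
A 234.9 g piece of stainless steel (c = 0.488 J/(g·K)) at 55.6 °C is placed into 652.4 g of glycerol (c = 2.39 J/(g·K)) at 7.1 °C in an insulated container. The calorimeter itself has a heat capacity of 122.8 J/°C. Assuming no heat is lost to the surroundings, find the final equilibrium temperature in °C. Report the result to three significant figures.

Heat lost by stainless steel = heat gained by glycerol + calorimeter.
(234.9)(0.488)(55.6 − T) = [(652.4)(2.39) + 122.8](T − 7.1)
114.6312 (55.6 − T) = 1682.036 (T − 7.1)
6373.5 − 114.6312 T = 1682.036 T − 11942
18315.5 = 1796.6672 T
T = 10.19 °C

T_f = 10.2 °C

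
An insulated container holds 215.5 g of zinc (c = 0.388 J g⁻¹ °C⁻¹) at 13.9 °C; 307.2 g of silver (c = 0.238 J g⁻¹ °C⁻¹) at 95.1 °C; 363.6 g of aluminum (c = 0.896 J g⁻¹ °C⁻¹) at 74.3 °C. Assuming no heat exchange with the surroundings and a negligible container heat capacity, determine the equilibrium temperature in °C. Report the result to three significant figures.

Σ mᵢcᵢ(T − Tᵢ) = 0  ⇒  T = Σ mᵢcᵢTᵢ / Σ mᵢcᵢ
Σ mᵢcᵢ = 215.5×0.388 + 307.2×0.238 + 363.6×0.896 = 482.5132
Σ mᵢcᵢTᵢ = 83.614×13.9 + 73.1136×95.1 + 325.7856×74.3 = 32321
T = 32321 / 482.5132 = 66.98 °C

T_f = 67.0 °C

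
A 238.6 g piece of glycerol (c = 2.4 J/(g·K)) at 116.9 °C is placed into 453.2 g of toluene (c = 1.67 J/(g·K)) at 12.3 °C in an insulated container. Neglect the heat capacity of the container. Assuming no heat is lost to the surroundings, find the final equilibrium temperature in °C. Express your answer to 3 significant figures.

T_f = 57.4 °C

Heat lost by glycerol = heat gained by toluene.
(238.6)(2.4)(116.9 − T) = (453.2)(1.67)(T − 12.3)
572.64 (116.9 − T) = 756.844 (T − 12.3)
66942 − 572.64 T = 756.844 T − 9309.2
76251.2 = 1329.484 T
T = 57.35 °C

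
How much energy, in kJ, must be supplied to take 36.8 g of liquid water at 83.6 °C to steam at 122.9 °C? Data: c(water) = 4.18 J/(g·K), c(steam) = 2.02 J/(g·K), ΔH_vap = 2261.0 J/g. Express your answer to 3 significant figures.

q1 (heat water 83.6→100.0 °C): 36.8 × 4.18 × 16.4 = 2523 J
q2 (vaporize at 100 °C): 36.8 × 2261.0 = 83205 J
q3 (heat steam 100.0→122.9 °C): 36.8 × 2.02 × 22.9 = 1702 J
Total: 2523 + 83205 + 1702 = 87430 J = 87.4 kJ

q = 87.4 kJ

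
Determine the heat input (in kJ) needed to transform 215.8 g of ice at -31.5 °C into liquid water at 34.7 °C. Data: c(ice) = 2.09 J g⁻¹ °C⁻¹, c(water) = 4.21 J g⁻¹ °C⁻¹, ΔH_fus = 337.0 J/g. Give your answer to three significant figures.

q1 (heat ice -31.5→0.0 °C): 215.8 × 2.09 × 31.5 = 14207 J
q2 (melt at 0 °C): 215.8 × 337.0 = 72725 J
q3 (heat water 0.0→34.7 °C): 215.8 × 4.21 × 34.7 = 31526 J
Total: 14207 + 72725 + 31526 = 118458 J = 118 kJ

q = 118 kJ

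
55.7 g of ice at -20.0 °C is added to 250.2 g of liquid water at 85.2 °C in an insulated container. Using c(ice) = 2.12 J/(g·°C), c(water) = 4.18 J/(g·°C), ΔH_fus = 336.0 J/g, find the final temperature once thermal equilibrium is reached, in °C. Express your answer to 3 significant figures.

Heat to bring ice to 0 °C and melt it: q₁ = 55.7×2.12×20.0 + 55.7×336.0 = 21077 J
Heat the water can supply cooling to 0 °C: 250.2×4.18×85.2 = 89105.2 J > q₁, so all ice melts.
Energy balance: 250.2×4.18×(85.2 − T) = 21077 + 55.7×4.18×(T − 0)
1045.836(85.2 − T) = 21077 + 232.826 T
89105.2 − 21077 = 1278.662 T
T = 68028.2 / 1278.662 = 53.20 °C

T_f = 53.2 °C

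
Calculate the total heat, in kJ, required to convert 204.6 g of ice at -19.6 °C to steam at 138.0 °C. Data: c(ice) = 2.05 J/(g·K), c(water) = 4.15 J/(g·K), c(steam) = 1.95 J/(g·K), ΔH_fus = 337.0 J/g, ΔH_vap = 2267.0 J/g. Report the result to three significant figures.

q = 641 kJ

q1 (heat ice -19.6→0.0 °C): 204.6 × 2.05 × 19.6 = 8221 J
q2 (melt at 0 °C): 204.6 × 337.0 = 68950 J
q3 (heat water 0.0→100.0 °C): 204.6 × 4.15 × 100.0 = 84909 J
q4 (vaporize at 100 °C): 204.6 × 2267.0 = 463828 J
q5 (heat steam 100.0→138.0 °C): 204.6 × 1.95 × 38.0 = 15161 J
Total: 8221 + 68950 + 84909 + 463828 + 15161 = 641069 J = 641 kJ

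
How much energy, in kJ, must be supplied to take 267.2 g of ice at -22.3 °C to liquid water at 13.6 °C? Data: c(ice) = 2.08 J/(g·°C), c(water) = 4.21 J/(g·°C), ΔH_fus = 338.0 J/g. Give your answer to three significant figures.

q1 (heat ice -22.3→0.0 °C): 267.2 × 2.08 × 22.3 = 12394 J
q2 (melt at 0 °C): 267.2 × 338.0 = 90314 J
q3 (heat water 0.0→13.6 °C): 267.2 × 4.21 × 13.6 = 15299 J
Total: 12394 + 90314 + 15299 = 118007 J = 118 kJ

q = 118 kJ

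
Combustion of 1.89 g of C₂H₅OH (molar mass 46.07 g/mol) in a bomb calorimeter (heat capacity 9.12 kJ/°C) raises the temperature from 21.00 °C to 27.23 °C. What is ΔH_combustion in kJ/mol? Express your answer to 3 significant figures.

ΔT = 27.23 − 21.00 = 6.23 °C
q_cal = C_cal × ΔT = 9.12 × 6.23 = 56.8176 kJ
n = 1.89 / 46.07 = 0.041025 mol
q_rxn = −q_cal = -56.8176 kJ
ΔH = -56.8176 / 0.041025 = -1384.95 kJ/mol

ΔH = -1380 kJ/mol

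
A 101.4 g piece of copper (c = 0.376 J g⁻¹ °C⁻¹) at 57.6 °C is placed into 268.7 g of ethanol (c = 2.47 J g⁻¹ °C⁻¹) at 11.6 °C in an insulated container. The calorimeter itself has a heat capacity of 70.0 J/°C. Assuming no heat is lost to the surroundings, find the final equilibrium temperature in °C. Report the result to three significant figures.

T_f = 13.9 °C

Heat lost by copper = heat gained by ethanol + calorimeter.
(101.4)(0.376)(57.6 − T) = [(268.7)(2.47) + 70.0](T − 11.6)
38.1264 (57.6 − T) = 733.689 (T − 11.6)
2196.1 − 38.1264 T = 733.689 T − 8510.8
10706.9 = 771.8154 T
T = 13.87 °C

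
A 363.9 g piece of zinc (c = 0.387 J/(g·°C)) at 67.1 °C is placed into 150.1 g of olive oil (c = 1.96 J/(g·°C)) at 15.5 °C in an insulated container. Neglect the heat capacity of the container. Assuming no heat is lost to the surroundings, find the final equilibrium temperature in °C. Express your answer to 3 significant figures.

Heat lost by zinc = heat gained by olive oil.
(363.9)(0.387)(67.1 − T) = (150.1)(1.96)(T − 15.5)
140.8293 (67.1 − T) = 294.196 (T − 15.5)
9449.6 − 140.8293 T = 294.196 T − 4560.0
14009.6 = 435.0253 T
T = 32.20 °C

T_f = 32.2 °C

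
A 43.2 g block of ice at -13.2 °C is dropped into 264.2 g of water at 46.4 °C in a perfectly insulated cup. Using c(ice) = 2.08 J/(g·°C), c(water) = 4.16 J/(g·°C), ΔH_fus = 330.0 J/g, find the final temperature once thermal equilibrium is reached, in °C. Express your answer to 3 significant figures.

T_f = 27.8 °C

Heat to bring ice to 0 °C and melt it: q₁ = 43.2×2.08×13.2 + 43.2×330.0 = 15442 J
Heat the water can supply cooling to 0 °C: 264.2×4.16×46.4 = 50996.9 J > q₁, so all ice melts.
Energy balance: 264.2×4.16×(46.4 − T) = 15442 + 43.2×4.16×(T − 0)
1099.072(46.4 − T) = 15442 + 179.712 T
50996.9 − 15442 = 1278.784 T
T = 35554.9 / 1278.784 = 27.80 °C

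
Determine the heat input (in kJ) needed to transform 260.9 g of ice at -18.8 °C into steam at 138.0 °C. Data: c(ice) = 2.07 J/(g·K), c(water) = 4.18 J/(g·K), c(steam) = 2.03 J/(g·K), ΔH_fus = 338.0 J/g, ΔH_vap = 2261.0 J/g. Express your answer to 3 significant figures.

q = 817 kJ

q1 (heat ice -18.8→0.0 °C): 260.9 × 2.07 × 18.8 = 10153 J
q2 (melt at 0 °C): 260.9 × 338.0 = 88184 J
q3 (heat water 0.0→100.0 °C): 260.9 × 4.18 × 100.0 = 109056 J
q4 (vaporize at 100 °C): 260.9 × 2261.0 = 589895 J
q5 (heat steam 100.0→138.0 °C): 260.9 × 2.03 × 38.0 = 20126 J
Total: 10153 + 88184 + 109056 + 589895 + 20126 = 817414 J = 817 kJ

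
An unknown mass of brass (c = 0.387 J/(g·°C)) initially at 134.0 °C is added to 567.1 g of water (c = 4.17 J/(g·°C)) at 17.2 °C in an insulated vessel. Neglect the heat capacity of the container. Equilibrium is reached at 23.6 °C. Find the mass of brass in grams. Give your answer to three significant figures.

m = 354 g

q_gained = (567.1 × 4.17) × (23.6 − 17.2) = 15130 J
q_lost = m × 0.387 × (134.0 − 23.6) = 42.7248 m
m = 15130 / 42.7248 = 354 g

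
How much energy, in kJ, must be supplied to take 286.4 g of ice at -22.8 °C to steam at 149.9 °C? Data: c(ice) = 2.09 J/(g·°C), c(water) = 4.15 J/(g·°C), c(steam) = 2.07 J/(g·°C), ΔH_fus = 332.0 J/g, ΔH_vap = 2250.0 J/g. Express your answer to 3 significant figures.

q = 902 kJ

q1 (heat ice -22.8→0.0 °C): 286.4 × 2.09 × 22.8 = 13648 J
q2 (melt at 0 °C): 286.4 × 332.0 = 95085 J
q3 (heat water 0.0→100.0 °C): 286.4 × 4.15 × 100.0 = 118856 J
q4 (vaporize at 100 °C): 286.4 × 2250.0 = 644400 J
q5 (heat steam 100.0→149.9 °C): 286.4 × 2.07 × 49.9 = 29583 J
Total: 13648 + 95085 + 118856 + 644400 + 29583 = 901572 J = 902 kJ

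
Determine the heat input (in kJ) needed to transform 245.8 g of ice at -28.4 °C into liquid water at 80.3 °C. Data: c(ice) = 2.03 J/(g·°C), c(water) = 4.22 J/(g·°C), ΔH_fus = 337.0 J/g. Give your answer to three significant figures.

q = 180 kJ

q1 (heat ice -28.4→0.0 °C): 245.8 × 2.03 × 28.4 = 14171 J
q2 (melt at 0 °C): 245.8 × 337.0 = 82835 J
q3 (heat water 0.0→80.3 °C): 245.8 × 4.22 × 80.3 = 83293 J
Total: 14171 + 82835 + 83293 = 180299 J = 180 kJ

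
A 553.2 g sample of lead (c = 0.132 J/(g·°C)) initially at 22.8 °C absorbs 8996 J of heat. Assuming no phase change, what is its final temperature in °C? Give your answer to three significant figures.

ΔT = q / (m c) = 8996 / (553.2 × 0.132) = 123.2 °C
T_f = 22.8 + 123.2 = 146.0 °C

T_f = 146 °C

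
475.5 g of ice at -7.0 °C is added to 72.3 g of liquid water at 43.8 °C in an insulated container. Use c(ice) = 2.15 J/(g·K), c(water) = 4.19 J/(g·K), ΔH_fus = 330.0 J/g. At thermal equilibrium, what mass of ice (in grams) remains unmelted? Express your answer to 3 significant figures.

Heat to warm all ice to 0 °C: 475.5×2.15×7.0 = 7156.3 J
Heat released by water cooling to 0 °C: 72.3×4.19×43.8 = 13269 J
13269 J < 7156.3 + 475.5×330.0 = 164071.3 J, so not all ice melts; final T = 0 °C.
Heat left for melting: 13269 − 7156.3 = 6112.7 J
Mass melted = 6112.7 / 330.0 = 18.52 g
Ice remaining = 475.5 − 18.52 = 456.98 g

m_ice remaining = 457 g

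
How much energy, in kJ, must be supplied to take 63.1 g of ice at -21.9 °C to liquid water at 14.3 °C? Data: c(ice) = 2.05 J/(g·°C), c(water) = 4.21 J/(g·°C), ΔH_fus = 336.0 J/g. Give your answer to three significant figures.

q = 27.8 kJ

q1 (heat ice -21.9→0.0 °C): 63.1 × 2.05 × 21.9 = 2833 J
q2 (melt at 0 °C): 63.1 × 336.0 = 21202 J
q3 (heat water 0.0→14.3 °C): 63.1 × 4.21 × 14.3 = 3799 J
Total: 2833 + 21202 + 3799 = 27834 J = 27.8 kJ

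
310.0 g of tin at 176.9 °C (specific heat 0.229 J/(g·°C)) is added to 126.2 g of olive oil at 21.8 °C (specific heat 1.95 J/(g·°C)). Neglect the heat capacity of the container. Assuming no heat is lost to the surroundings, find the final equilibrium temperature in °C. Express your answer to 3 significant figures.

Heat lost by tin = heat gained by olive oil.
(310.0)(0.229)(176.9 − T) = (126.2)(1.95)(T − 21.8)
70.99 (176.9 − T) = 246.09 (T − 21.8)
12558 − 70.99 T = 246.09 T − 5364.8
17922.8 = 317.08 T
T = 56.52 °C

T_f = 56.5 °C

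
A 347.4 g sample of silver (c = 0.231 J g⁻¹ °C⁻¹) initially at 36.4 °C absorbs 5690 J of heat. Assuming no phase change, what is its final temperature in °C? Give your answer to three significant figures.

ΔT = q / (m c) = 5690 / (347.4 × 0.231) = 70.90 °C
T_f = 36.4 + 70.90 = 107.30 °C

T_f = 107 °C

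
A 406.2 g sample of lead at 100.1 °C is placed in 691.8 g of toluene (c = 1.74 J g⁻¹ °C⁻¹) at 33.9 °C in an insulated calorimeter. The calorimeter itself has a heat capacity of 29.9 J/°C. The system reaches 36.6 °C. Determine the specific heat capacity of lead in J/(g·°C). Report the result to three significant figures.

q_gained = (691.8 × 1.74 + 29.9) × (36.6 − 33.9) = 3331 J
q_lost = 406.2 × c × (100.1 − 36.6) = 25793.7 c
Set equal: c = 3331 / 25793.7 = 0.129 J/(g·°C)

c = 0.129 J/(g·°C)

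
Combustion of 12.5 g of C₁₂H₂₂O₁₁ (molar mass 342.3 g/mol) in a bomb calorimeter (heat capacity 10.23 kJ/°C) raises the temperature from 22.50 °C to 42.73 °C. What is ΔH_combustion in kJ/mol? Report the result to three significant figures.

ΔT = 42.73 − 22.50 = 20.23 °C
q_cal = C_cal × ΔT = 10.23 × 20.23 = 206.9529 kJ
n = 12.5 / 342.3 = 0.03652 mol
q_rxn = −q_cal = -206.9529 kJ
ΔH = -206.9529 / 0.03652 = -5667 kJ/mol

ΔH = -5670 kJ/mol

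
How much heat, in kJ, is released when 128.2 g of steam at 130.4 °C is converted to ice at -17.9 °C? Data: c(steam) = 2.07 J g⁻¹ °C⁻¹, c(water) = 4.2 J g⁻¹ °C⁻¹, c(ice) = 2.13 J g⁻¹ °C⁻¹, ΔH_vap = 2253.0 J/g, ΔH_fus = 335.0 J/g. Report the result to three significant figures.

q1 (cool steam 130.4→100 °C): 128.2 × 2.07 × 30.4 = 8067 J
q2 (condense at 100 °C): 128.2 × 2253.0 = 288835 J
q3 (cool water 100→0 °C): 128.2 × 4.2 × 100.0 = 53844 J
q4 (freeze at 0 °C): 128.2 × 335.0 = 42947 J
q5 (cool ice 0→-17.9 °C): 128.2 × 2.13 × 17.9 = 4888 J
Total: 8067 + 288835 + 53844 + 42947 + 4888 = 398581 J = 399 kJ

q = 399 kJ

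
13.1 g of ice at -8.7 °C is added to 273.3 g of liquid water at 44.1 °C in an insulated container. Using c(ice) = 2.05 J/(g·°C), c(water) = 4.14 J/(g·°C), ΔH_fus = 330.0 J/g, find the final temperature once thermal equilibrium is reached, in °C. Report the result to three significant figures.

Heat to bring ice to 0 °C and melt it: q₁ = 13.1×2.05×8.7 + 13.1×330.0 = 4556.6 J
Heat the water can supply cooling to 0 °C: 273.3×4.14×44.1 = 49897.5 J > q₁, so all ice melts.
Energy balance: 273.3×4.14×(44.1 − T) = 4556.6 + 13.1×4.14×(T − 0)
1131.462(44.1 − T) = 4556.6 + 54.234 T
49897.5 − 4556.6 = 1185.696 T
T = 45340.9 / 1185.696 = 38.24 °C

T_f = 38.2 °C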